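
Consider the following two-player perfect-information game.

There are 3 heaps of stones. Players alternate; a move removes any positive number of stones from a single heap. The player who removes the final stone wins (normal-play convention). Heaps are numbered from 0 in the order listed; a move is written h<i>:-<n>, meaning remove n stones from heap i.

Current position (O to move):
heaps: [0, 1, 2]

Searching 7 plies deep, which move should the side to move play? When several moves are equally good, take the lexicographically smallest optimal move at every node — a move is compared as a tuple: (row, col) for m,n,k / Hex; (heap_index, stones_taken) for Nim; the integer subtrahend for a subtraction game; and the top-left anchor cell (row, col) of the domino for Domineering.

ply 1, O at (0,1,2) | h1:-1=-1→(0,0,2); h2:-1=+1→(0,1,1)*; h2:-2=-1→(0,1,0)
ply 2, X at (0,1,1) | h1:-1=-1→(0,0,1)*; h2:-1=-1→(0,1,0)
ply 3, O at (0,0,1) | h2:-1=+1→(0,0,0)*
ply 4: (0,0,0) is terminal -1 (X); from (0,1,2) depth 7

O's best at [(0,1,2)]: h2:-1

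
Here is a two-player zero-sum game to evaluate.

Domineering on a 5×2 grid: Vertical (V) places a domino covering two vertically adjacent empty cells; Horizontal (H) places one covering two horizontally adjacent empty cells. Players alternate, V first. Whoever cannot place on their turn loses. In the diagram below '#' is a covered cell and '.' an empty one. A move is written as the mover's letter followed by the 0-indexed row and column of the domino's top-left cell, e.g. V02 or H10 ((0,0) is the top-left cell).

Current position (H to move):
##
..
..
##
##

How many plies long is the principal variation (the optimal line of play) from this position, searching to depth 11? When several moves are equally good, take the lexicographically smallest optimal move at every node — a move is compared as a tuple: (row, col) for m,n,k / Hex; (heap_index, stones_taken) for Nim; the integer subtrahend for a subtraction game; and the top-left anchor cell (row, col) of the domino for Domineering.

[##/../../##/##] H move#1: H10:+1/##/##/../##/##*, H20:+1/##/../##/##/##
[##/##/../##/##] end (terminal -1, V#2); searched ##/../../##/## to 11

PV length from [##/../../##/##]: 1 ply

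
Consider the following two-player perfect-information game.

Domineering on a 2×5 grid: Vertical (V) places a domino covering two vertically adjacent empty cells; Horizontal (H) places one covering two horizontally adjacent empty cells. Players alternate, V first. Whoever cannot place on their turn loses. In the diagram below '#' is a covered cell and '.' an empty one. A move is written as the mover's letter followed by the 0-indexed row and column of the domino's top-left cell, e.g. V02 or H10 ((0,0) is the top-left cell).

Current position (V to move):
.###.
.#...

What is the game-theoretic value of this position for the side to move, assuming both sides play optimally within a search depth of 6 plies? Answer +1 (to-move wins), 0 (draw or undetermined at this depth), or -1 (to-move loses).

value(.###./.#..., V) = +1

p1 V@[.###./.#...]: V00[####./##...]-1 V04[.####/.#..#]+1*
p2 H@[.####/.#..#]: H12[.####/.####]-1*
p3 V@[.####/.####]: V00[#####/#####]+1*
p4 H@[#####/#####] terminal -1; root [.###./.#...] d6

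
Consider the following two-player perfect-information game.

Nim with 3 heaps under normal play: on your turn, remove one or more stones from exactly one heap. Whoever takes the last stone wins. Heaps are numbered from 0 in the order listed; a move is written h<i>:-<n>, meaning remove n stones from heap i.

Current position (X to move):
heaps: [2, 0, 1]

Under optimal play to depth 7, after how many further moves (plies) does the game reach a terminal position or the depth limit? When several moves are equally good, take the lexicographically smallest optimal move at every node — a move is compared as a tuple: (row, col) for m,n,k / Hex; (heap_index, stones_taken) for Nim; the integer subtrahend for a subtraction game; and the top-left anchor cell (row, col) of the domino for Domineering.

PV length from [(2,0,1)]: 3 plies

ply 1, X at (2,0,1) | h0:-1=+1→(1,0,1)*; h0:-2=-1→(0,0,1); h2:-1=-1→(2,0,0)
ply 2, O at (1,0,1) | h0:-1=-1→(0,0,1)*; h2:-1=-1→(1,0,0)
ply 3, X at (0,0,1) | h2:-1=+1→(0,0,0)*
ply 4: (0,0,0) is terminal -1 (O); from (2,0,1) depth 7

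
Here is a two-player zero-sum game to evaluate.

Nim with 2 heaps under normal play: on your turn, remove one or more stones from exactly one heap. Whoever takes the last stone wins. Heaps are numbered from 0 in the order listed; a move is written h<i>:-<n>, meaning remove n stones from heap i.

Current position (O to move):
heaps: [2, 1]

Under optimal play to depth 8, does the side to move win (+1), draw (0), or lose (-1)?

value((2,1), O) = +1

p1 O@[(2,1)]: h0:-1[(1,1)]+1* h0:-2[(0,1)]-1 h1:-1[(2,0)]-1
p2 X@[(1,1)]: h0:-1[(0,1)]-1* h1:-1[(1,0)]-1
p3 O@[(0,1)]: h1:-1[(0,0)]+1*
p4 X@[(0,0)] terminal -1; root [(2,1)] d8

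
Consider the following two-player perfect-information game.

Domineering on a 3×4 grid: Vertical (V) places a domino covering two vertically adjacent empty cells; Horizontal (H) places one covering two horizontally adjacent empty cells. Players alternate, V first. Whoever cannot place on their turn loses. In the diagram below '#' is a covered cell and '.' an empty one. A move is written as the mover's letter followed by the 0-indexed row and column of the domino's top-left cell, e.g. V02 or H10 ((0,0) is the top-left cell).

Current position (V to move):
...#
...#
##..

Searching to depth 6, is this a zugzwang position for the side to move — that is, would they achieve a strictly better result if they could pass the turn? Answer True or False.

zugzwang(...#/...#/##.., V) = False

ply 1, V at ...#/...#/##.. | V00=-1→#..#/#..#/##..; V01=+1→.#.#/.#.#/##..*; V02=-1→..##/..##/##..; V12=-1→...#/..##/###.
ply 2, H at .#.#/.#.#/##.. | H22=-1→.#.#/.#.#/####*
ply 3, V at .#.#/.#.#/#### | V00=+1→##.#/##.#/####*; V02=+1→.###/.###/####
ply 4: ##.#/##.#/#### is terminal -1 (H); from ...#/...#/##.. depth 6
if V skipped the turn, H would face:
~ ply 1, H at ...#/...#/##.. | H00=+1→##.#/...#/##..*; H01=+1→.###/...#/##..; H10=+1→...#/##.#/##..; H11=+1→...#/.###/##..; H22=-1→...#/...#/####
~ ply 2, V at ##.#/...#/##.. | V02=-1→####/..##/##..*; V12=-1→##.#/..##/###.
~ ply 3, H at ####/..##/##.. | H10=+1→####/####/##..*; H22=+1→####/..##/####
~ ply 4: ####/####/##.. is terminal -1 (V); from ...#/...#/##.. depth 6
compare (V): move=+1 vs pass=-1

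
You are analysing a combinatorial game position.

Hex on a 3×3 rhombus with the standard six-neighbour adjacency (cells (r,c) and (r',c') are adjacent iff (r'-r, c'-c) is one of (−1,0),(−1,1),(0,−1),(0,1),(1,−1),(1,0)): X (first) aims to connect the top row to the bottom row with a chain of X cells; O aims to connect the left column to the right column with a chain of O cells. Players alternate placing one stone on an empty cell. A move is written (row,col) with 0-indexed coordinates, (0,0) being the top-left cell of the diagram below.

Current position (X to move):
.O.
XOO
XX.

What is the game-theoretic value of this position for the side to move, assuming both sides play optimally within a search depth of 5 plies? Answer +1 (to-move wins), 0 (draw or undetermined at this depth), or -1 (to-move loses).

value(.O./XOO/XX., X) = +1

p1 X@[.O./XOO/XX.]: (0,0)[XO./XOO/XX.]+1* (0,2)[.OX/XOO/XX.]-1 (2,2)[.O./XOO/XXX]-1
p2 O@[XO./XOO/XX.] terminal -1; root [.O./XOO/XX.] d5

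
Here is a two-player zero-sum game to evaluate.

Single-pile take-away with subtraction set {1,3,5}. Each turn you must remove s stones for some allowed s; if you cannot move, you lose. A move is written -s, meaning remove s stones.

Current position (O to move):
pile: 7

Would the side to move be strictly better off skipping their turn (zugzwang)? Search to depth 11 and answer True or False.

ply 1, O at 7 | -1=+1→6*; -3=+1→4; -5=+1→2
ply 2, X at 6 | -1=-1→5*; -3=-1→3; -5=-1→1
ply 3, O at 5 | -1=+1→4*; -3=+1→2; -5=+1→0
ply 4, X at 4 | -1=-1→3*; -3=-1→1
ply 5, O at 3 | -1=+1→2*; -3=+1→0
ply 6, X at 2 | -1=-1→1*
ply 7, O at 1 | -1=+1→0*
ply 8: 0 is terminal -1 (X); from 7 depth 11
if O skipped the turn, X would face:
~ ply 1, X at 7 | -1=+1→6*; -3=+1→4; -5=+1→2
~ ply 2, O at 6 | -1=-1→5*; -3=-1→3; -5=-1→1
~ ply 3, X at 5 | -1=+1→4*; -3=+1→2; -5=+1→0
~ ply 4, O at 4 | -1=-1→3*; -3=-1→1
~ ply 5, X at 3 | -1=+1→2*; -3=+1→0
~ ply 6, O at 2 | -1=-1→1*
~ ply 7, X at 1 | -1=+1→0*
~ ply 8: 0 is terminal -1 (O); from 7 depth 11
compare (O): move=+1 vs pass=-1

zugzwang(7, O) = False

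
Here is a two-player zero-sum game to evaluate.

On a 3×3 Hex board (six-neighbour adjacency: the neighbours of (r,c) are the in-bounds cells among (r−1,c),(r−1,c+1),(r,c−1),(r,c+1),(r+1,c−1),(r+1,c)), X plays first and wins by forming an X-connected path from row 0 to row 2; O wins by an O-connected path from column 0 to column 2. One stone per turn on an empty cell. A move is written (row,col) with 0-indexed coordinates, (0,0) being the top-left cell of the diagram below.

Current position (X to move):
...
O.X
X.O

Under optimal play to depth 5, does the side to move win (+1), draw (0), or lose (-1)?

[.../O.X/X.O] X move#1: (0,0):-1/X../O.X/X.O, (0,1):-1/.X./O.X/X.O, (0,2):+1/..X/O.X/X.O*, (1,1):+1/.../OXX/X.O, (2,1):-1/.../O.X/XXO
[..X/O.X/X.O] O move#2: (0,0):-1/O.X/O.X/X.O*, (0,1):-1/.OX/O.X/X.O, (1,1):-1/..X/OOX/X.O, (2,1):-1/..X/O.X/XOO
[O.X/O.X/X.O] X move#3: (0,1):+1/OXX/O.X/X.O*, (1,1):+1/O.X/OXX/X.O, (2,1):+1/O.X/O.X/XXO
[OXX/O.X/X.O] O move#4: (1,1):-1/OXX/OOX/X.O*, (2,1):-1/OXX/O.X/XOO
[OXX/OOX/X.O] X move#5: (2,1):+1/OXX/OOX/XXO*
[OXX/OOX/XXO] end (terminal -1, O#6); searched .../O.X/X.O to 5

value(.../O.X/X.O, X) = +1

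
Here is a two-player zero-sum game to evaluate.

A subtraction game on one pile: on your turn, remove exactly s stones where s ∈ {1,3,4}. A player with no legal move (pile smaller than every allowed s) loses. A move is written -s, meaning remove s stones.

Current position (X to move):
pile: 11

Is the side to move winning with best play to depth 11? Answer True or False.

X winning at [11]: True

p1 X@[11]: -1[10]-1 -3[8]-1 -4[7]+1*
p2 O@[7]: -1[6]-1* -3[4]-1 -4[3]-1
p3 X@[6]: -1[5]-1 -3[3]-1 -4[2]+1*
p4 O@[2]: -1[1]-1*
p5 X@[1]: -1[0]+1*
p6 O@[0] terminal -1; root [11] d11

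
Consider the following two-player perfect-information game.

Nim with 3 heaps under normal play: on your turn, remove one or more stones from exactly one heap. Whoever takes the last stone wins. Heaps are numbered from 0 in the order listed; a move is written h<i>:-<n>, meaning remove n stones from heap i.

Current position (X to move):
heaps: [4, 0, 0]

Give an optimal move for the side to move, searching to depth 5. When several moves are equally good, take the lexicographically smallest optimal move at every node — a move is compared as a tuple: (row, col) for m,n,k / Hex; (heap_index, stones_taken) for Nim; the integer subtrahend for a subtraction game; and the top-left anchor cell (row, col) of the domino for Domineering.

[(4,0,0)] X move#1: h0:-1:-1/(3,0,0), h0:-2:-1/(2,0,0), h0:-3:-1/(1,0,0), h0:-4:+1/(0,0,0)*
[(0,0,0)] end (terminal -1, O#2); searched (4,0,0) to 5

X's best at [(4,0,0)]: h0:-4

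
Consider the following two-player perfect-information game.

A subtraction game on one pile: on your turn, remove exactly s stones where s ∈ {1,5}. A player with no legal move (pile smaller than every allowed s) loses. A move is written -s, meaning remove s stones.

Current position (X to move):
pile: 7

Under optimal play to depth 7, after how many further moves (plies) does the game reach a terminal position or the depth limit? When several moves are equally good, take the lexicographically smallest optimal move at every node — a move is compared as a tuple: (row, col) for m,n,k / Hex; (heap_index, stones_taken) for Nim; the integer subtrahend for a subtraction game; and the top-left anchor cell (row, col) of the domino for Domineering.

p1 X@[7]: -1[6]+1* -5[2]+1
p2 O@[6]: -1[5]-1* -5[1]-1
p3 X@[5]: -1[4]+1* -5[0]+1
p4 O@[4]: -1[3]-1*
p5 X@[3]: -1[2]+1*
p6 O@[2]: -1[1]-1*
p7 X@[1]: -1[0]+1*
p8 O@[0] terminal -1; root [7] d7

PV length from [7]: 7 plies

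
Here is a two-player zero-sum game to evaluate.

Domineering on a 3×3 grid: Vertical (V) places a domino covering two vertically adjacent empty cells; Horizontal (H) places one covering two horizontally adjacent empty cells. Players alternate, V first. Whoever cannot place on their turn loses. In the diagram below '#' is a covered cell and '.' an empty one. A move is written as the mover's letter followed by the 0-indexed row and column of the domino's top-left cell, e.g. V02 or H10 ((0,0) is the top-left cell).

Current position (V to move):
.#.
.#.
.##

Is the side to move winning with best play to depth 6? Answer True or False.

V winning at [.#./.#./.##]: True

[.#./.#./.##] V move#1: V00:+1/##./##./.##*, V02:+1/.##/.##/.##, V10:+1/.#./##./###
[##./##./.##] end (terminal -1, H#2); searched .#./.#./.## to 6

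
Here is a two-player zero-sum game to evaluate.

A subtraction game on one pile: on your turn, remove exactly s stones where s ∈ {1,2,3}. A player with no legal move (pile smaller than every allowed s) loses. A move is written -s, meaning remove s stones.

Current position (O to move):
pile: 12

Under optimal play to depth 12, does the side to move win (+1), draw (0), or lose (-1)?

[12] O move#1: -1:-1/11*, -2:-1/10, -3:-1/9
[11] X move#2: -1:-1/10, -2:-1/9, -3:+1/8*
[8] O move#3: -1:-1/7*, -2:-1/6, -3:-1/5
[7] X move#4: -1:-1/6, -2:-1/5, -3:+1/4*
[4] O move#5: -1:-1/3*, -2:-1/2, -3:-1/1
[3] X move#6: -1:-1/2, -2:-1/1, -3:+1/0*
[0] end (terminal -1, O#7); searched 12 to 12

value(12, O) = -1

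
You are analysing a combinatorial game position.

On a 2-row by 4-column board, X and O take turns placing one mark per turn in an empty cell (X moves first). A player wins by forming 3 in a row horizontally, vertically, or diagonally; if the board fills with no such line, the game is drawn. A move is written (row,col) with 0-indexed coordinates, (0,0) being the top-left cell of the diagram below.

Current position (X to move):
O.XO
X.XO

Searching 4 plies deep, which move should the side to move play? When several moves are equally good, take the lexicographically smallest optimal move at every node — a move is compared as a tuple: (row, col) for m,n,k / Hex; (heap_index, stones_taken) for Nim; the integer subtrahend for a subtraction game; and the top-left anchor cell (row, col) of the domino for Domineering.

ply 1, X at O.XO/X.XO | (0,1)=+0→OXXO/X.XO; (1,1)=+1→O.XO/XXXO*
ply 2: O.XO/XXXO is terminal -1 (O); from O.XO/X.XO depth 4

X's best at [O.XO/X.XO]: (1,1)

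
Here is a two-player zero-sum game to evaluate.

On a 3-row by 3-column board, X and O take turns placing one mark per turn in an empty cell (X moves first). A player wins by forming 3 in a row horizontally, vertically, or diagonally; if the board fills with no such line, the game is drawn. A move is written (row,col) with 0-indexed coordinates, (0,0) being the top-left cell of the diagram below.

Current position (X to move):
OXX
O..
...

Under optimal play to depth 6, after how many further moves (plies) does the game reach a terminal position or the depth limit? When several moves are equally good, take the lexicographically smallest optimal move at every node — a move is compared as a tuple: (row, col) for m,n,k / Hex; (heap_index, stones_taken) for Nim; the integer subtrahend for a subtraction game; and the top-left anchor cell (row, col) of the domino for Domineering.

PV length from [OXX/O../...]: 2 plies

ply 1, X at OXX/O../... | (1,1)=-1→OXX/OX./...*; (1,2)=-1→OXX/O.X/...; (2,0)=-1→OXX/O../X..; (2,1)=-1→OXX/O../.X.; (2,2)=-1→OXX/O../..X
ply 2, O at OXX/OX./... | (1,2)=-1→OXX/OXO/...; (2,0)=+1→OXX/OX./O..*; (2,1)=-1→OXX/OX./.O.; (2,2)=-1→OXX/OX./..O
ply 3: OXX/OX./O.. is terminal -1 (X); from OXX/O../... depth 6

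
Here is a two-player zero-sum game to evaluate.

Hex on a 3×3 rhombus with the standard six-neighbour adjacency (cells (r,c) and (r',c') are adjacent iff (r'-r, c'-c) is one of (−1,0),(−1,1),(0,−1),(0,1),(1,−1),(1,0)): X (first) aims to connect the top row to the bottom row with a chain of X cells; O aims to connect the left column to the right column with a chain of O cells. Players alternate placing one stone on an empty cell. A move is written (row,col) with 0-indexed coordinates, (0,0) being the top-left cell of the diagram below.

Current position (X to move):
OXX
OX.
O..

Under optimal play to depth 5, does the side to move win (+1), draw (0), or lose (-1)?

value(OXX/OX./O.., X) = +1

[OXX/OX./O..] X move#1: (1,2):+1/OXX/OXX/O..*, (2,1):+1/OXX/OX./OX., (2,2):+1/OXX/OX./O.X
[OXX/OXX/O..] O move#2: (2,1):-1/OXX/OXX/OO.*, (2,2):-1/OXX/OXX/O.O
[OXX/OXX/OO.] X move#3: (2,2):+1/OXX/OXX/OOX*
[OXX/OXX/OOX] end (terminal -1, O#4); searched OXX/OX./O.. to 5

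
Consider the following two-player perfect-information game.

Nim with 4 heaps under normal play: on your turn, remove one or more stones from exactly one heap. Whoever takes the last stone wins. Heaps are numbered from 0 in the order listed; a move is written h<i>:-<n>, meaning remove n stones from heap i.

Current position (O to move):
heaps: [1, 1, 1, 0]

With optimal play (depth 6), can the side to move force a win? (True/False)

O winning at [(1,1,1,0)]: True

ply 1, O at (1,1,1,0) | h0:-1=+1→(0,1,1,0)*; h1:-1=+1→(1,0,1,0); h2:-1=+1→(1,1,0,0)
ply 2, X at (0,1,1,0) | h1:-1=-1→(0,0,1,0)*; h2:-1=-1→(0,1,0,0)
ply 3, O at (0,0,1,0) | h2:-1=+1→(0,0,0,0)*
ply 4: (0,0,0,0) is terminal -1 (X); from (1,1,1,0) depth 6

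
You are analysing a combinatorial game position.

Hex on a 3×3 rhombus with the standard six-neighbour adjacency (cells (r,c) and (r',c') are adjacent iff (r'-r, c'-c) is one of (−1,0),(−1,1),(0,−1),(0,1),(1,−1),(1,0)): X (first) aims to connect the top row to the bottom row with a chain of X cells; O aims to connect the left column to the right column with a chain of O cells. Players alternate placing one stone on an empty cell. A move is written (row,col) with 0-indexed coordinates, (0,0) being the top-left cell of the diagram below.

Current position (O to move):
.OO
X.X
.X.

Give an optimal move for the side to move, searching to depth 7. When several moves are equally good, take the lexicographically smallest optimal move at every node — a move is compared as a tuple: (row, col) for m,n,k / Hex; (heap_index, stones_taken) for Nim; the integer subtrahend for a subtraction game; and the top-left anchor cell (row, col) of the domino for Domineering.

O's best at [.OO/X.X/.X.]: (0,0)

ply 1, O at .OO/X.X/.X. | (0,0)=+1→OOO/X.X/.X.*; (1,1)=+1→.OO/XOX/.X.; (2,0)=+1→.OO/X.X/OX.; (2,2)=-1→.OO/X.X/.XO
ply 2: OOO/X.X/.X. is terminal -1 (X); from .OO/X.X/.X. depth 7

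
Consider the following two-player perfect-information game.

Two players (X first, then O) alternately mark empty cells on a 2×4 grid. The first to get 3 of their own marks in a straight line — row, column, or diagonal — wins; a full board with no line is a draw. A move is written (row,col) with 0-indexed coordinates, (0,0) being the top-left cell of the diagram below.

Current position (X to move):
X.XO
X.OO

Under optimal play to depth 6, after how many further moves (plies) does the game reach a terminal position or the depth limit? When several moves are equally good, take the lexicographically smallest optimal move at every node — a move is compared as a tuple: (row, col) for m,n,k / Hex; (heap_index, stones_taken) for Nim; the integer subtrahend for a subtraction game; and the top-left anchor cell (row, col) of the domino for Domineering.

PV length from [X.XO/X.OO]: 1 ply

ply 1, X at X.XO/X.OO | (0,1)=+1→XXXO/X.OO*; (1,1)=+0→X.XO/XXOO
ply 2: XXXO/X.OO is terminal -1 (O); from X.XO/X.OO depth 6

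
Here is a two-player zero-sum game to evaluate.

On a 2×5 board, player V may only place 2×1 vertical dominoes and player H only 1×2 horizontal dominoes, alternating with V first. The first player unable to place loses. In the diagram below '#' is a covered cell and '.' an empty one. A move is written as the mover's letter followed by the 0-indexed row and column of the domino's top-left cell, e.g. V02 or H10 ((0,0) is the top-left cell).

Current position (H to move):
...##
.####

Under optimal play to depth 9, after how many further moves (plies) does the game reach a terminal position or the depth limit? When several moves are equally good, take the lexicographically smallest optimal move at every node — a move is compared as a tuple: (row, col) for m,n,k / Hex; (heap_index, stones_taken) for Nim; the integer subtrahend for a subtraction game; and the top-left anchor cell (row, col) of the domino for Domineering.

PV length from [...##/.####]: 1 ply

p1 H@[...##/.####]: H00[##.##/.####]+1* H01[.####/.####]-1
p2 V@[##.##/.####] terminal -1; root [...##/.####] d9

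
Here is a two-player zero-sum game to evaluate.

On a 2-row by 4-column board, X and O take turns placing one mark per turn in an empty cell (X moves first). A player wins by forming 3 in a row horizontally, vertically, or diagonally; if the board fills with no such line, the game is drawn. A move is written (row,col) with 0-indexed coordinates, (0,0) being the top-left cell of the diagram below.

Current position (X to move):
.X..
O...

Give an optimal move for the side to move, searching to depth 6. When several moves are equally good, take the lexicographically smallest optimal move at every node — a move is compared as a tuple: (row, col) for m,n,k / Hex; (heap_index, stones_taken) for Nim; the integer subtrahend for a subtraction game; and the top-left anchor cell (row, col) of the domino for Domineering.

ply 1, X at .X../O... | (0,0)=+0→XX../O...; (0,2)=+1→.XX./O...*; (0,3)=+0→.X.X/O...; (1,1)=+0→.X../OX..; (1,2)=+0→.X../O.X.; (1,3)=+0→.X../O..X
ply 2, O at .XX./O... | (0,0)=-1→OXX./O...*; (0,3)=-1→.XXO/O...; (1,1)=-1→.XX./OO..; (1,2)=-1→.XX./O.O.; (1,3)=-1→.XX./O..O
ply 3, X at OXX./O... | (0,3)=+1→OXXX/O...*; (1,1)=+0→OXX./OX..; (1,2)=+0→OXX./O.X.; (1,3)=+0→OXX./O..X
ply 4: OXXX/O... is terminal -1 (O); from .X../O... depth 6

X's best at [.X../O...]: (0,2)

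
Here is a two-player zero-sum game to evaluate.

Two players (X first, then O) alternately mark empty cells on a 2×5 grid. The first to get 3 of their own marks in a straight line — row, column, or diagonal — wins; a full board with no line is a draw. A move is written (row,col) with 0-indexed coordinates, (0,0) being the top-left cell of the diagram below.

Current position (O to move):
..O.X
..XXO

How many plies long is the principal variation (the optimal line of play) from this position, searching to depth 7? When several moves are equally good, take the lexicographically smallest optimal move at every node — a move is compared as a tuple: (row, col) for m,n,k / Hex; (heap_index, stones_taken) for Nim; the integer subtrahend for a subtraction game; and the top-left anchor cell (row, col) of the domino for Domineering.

PV length from [..O.X/..XXO]: 5 plies

ply 1, O at ..O.X/..XXO | (0,0)=-1→O.O.X/..XXO; (0,1)=-1→.OO.X/..XXO; (0,3)=-1→..OOX/..XXO; (1,0)=-1→..O.X/O.XXO; (1,1)=+0→..O.X/.OXXO*
ply 2, X at ..O.X/.OXXO | (0,0)=+0→X.O.X/.OXXO*; (0,1)=+0→.XO.X/.OXXO; (0,3)=+0→..OXX/.OXXO; (1,0)=-1→..O.X/XOXXO
ply 3, O at X.O.X/.OXXO | (0,1)=+0→XOO.X/.OXXO*; (0,3)=+0→X.OOX/.OXXO; (1,0)=+0→X.O.X/OOXXO
ply 4, X at XOO.X/.OXXO | (0,3)=+0→XOOXX/.OXXO*; (1,0)=-1→XOO.X/XOXXO
ply 5, O at XOOXX/.OXXO | (1,0)=+0→XOOXX/OOXXO*
ply 6: XOOXX/OOXXO is terminal +0 (X); from ..O.X/..XXO depth 7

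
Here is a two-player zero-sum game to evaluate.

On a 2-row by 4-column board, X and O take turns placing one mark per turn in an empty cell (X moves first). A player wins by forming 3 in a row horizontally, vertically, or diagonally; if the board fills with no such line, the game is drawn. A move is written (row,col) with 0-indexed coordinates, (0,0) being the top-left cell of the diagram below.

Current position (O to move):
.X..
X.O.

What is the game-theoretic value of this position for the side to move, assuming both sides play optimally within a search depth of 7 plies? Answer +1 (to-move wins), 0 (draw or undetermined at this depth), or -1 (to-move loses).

value(.X../X.O., O) = 0

[.X../X.O.] O move#1: (0,0):+0/OX../X.O.*, (0,2):+0/.XO./X.O., (0,3):+0/.X.O/X.O., (1,1):+0/.X../XOO., (1,3):+0/.X../X.OO
[OX../X.O.] X move#2: (0,2):+0/OXX./X.O.*, (0,3):+0/OX.X/X.O., (1,1):+0/OX../XXO., (1,3):+0/OX../X.OX
[OXX./X.O.] O move#3: (0,3):+0/OXXO/X.O.*, (1,1):-1/OXX./XOO., (1,3):-1/OXX./X.OO
[OXXO/X.O.] X move#4: (1,1):+0/OXXO/XXO.*, (1,3):+0/OXXO/X.OX
[OXXO/XXO.] O move#5: (1,3):+0/OXXO/XXOO*
[OXXO/XXOO] end (terminal +0, X#6); searched .X../X.O. to 7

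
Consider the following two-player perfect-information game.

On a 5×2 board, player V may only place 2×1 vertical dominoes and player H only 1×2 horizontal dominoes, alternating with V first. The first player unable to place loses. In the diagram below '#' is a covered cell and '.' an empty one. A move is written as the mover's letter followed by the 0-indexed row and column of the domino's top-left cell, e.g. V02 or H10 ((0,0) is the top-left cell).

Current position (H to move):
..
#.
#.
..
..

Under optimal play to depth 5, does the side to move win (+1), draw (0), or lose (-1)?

value(../#./#./../.., H) = +1

[../#./#./../..] H move#1: H00:-1/##/#./#./../.., H30:+1/../#./#./##/..*, H40:+1/../#./#./../##
[../#./#./##/..] V move#2: V01:-1/.#/##/#./##/..*, V11:-1/../##/##/##/..
[.#/##/#./##/..] H move#3: H40:+1/.#/##/#./##/##*
[.#/##/#./##/##] end (terminal -1, V#4); searched ../#./#./../.. to 5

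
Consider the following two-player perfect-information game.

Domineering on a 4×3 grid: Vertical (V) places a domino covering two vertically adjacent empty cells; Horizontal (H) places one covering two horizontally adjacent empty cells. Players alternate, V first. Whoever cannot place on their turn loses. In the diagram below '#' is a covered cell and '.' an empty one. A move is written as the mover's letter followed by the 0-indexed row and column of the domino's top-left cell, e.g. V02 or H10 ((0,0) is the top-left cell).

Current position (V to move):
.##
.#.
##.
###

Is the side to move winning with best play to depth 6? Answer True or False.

V winning at [.##/.#./##./###]: True

ply 1, V at .##/.#./##./### | V00=+1→###/##./##./###*; V12=+1→.##/.##/###/###
ply 2: ###/##./##./### is terminal -1 (H); from .##/.#./##./### depth 6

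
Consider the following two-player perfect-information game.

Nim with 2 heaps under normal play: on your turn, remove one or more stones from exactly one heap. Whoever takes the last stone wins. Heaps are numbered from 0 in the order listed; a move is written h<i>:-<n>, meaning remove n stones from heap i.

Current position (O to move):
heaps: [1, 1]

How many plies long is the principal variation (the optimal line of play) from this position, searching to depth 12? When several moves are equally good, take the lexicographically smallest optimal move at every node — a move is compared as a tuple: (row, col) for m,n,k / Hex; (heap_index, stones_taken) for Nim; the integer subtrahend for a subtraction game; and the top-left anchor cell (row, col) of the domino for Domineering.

ply 1, O at (1,1) | h0:-1=-1→(0,1)*; h1:-1=-1→(1,0)
ply 2, X at (0,1) | h1:-1=+1→(0,0)*
ply 3: (0,0) is terminal -1 (O); from (1,1) depth 12

PV length from [(1,1)]: 2 plies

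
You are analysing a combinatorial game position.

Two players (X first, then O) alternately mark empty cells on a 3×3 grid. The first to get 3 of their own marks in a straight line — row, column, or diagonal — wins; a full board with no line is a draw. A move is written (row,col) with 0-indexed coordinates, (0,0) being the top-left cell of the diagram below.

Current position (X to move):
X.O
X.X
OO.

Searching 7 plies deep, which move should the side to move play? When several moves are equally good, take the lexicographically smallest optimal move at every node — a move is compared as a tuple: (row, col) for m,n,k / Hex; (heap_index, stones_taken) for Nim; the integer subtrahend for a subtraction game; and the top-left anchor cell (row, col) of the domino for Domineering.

p1 X@[X.O/X.X/OO.]: (0,1)[XXO/X.X/OO.]-1 (1,1)[X.O/XXX/OO.]+1* (2,2)[X.O/X.X/OOX]-1
p2 O@[X.O/XXX/OO.] terminal -1; root [X.O/X.X/OO.] d7

X's best at [X.O/X.X/OO.]: (1,1)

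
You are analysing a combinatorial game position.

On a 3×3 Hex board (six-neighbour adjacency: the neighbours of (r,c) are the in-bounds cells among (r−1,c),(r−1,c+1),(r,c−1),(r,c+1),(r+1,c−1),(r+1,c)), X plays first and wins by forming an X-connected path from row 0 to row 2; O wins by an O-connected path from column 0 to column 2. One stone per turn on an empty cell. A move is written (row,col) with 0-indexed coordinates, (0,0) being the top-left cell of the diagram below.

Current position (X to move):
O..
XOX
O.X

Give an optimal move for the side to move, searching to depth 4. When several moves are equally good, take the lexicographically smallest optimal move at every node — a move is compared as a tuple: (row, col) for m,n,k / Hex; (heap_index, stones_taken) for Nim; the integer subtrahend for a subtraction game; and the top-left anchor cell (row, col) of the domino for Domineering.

X's best at [O../XOX/O.X]: (0,2)

ply 1, X at O../XOX/O.X | (0,1)=-1→OX./XOX/O.X; (0,2)=+1→O.X/XOX/O.X*; (2,1)=-1→O../XOX/OXX
ply 2: O.X/XOX/O.X is terminal -1 (O); from O../XOX/O.X depth 4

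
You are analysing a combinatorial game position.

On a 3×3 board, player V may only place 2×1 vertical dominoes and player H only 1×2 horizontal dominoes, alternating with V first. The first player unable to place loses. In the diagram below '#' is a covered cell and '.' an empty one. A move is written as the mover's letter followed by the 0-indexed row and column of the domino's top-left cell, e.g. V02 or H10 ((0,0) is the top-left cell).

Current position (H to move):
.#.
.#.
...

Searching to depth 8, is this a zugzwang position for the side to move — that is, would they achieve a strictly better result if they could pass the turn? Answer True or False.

ply 1, H at .#./.#./... | H20=-1→.#./.#./##.*; H21=-1→.#./.#./.##
ply 2, V at .#./.#./##. | V00=+1→##./##./##.*; V02=+1→.##/.##/##.; V12=+1→.#./.##/###
ply 3: ##./##./##. is terminal -1 (H); from .#./.#./... depth 8
suppose H passes — search the same position with V to move:
pass> ply 1, V at .#./.#./... | V00=+1→##./##./...*; V02=+1→.##/.##/...; V10=+1→.#./##./#..; V12=+1→.#./.##/..#
pass> ply 2, H at ##./##./... | H20=-1→##./##./##.*; H21=-1→##./##./.##
pass> ply 3, V at ##./##./##. | V02=+1→###/###/##.*; V12=+1→##./###/###
pass> ply 4: ###/###/##. is terminal -1 (H); from .#./.#./... depth 8
for H: play -1, pass -1

zugzwang(.#./.#./..., H) = False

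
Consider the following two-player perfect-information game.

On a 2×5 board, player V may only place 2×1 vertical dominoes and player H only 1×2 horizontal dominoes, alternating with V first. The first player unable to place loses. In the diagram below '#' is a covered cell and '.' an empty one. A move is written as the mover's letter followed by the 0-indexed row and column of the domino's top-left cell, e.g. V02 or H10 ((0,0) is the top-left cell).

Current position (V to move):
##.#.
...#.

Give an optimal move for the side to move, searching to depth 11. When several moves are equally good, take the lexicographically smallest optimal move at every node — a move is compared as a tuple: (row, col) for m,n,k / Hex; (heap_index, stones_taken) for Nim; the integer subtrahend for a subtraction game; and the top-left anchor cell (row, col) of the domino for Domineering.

p1 V@[##.#./...#.]: V02[####./..##.]+1* V04[##.##/...##]-1
p2 H@[####./..##.]: H10[####./####.]-1*
p3 V@[####./####.]: V04[#####/#####]+1*
p4 H@[#####/#####] terminal -1; root [##.#./...#.] d11

V's best at [##.#./...#.]: V02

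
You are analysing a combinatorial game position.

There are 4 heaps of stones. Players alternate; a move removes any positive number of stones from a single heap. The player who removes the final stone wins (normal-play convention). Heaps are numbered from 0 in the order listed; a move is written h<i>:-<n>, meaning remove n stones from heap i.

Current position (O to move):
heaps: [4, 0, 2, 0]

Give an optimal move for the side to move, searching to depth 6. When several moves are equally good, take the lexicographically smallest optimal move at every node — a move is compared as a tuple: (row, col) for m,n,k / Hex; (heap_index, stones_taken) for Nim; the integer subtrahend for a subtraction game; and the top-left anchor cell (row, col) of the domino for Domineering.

p1 O@[(4,0,2,0)]: h0:-1[(3,0,2,0)]-1 h0:-2[(2,0,2,0)]+1* h0:-3[(1,0,2,0)]-1 h0:-4[(0,0,2,0)]-1 h2:-1[(4,0,1,0)]-1 h2:-2[(4,0,0,0)]-1
p2 X@[(2,0,2,0)]: h0:-1[(1,0,2,0)]-1* h0:-2[(0,0,2,0)]-1 h2:-1[(2,0,1,0)]-1 h2:-2[(2,0,0,0)]-1
p3 O@[(1,0,2,0)]: h0:-1[(0,0,2,0)]-1 h2:-1[(1,0,1,0)]+1* h2:-2[(1,0,0,0)]-1
p4 X@[(1,0,1,0)]: h0:-1[(0,0,1,0)]-1* h2:-1[(1,0,0,0)]-1
p5 O@[(0,0,1,0)]: h2:-1[(0,0,0,0)]+1*
p6 X@[(0,0,0,0)] terminal -1; root [(4,0,2,0)] d6

O's best at [(4,0,2,0)]: h0:-2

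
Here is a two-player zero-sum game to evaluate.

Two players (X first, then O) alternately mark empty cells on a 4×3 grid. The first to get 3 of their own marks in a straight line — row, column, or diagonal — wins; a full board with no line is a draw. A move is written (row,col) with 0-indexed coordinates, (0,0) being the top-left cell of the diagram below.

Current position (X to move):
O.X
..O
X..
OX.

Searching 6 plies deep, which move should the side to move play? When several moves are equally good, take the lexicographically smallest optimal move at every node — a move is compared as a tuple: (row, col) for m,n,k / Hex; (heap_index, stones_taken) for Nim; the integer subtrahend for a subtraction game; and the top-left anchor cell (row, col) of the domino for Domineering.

[O.X/..O/X../OX.] X move#1: (0,1):-1/OXX/..O/X../OX., (1,0):-1/O.X/X.O/X../OX., (1,1):+1/O.X/.XO/X../OX.*, (2,1):+1/O.X/..O/XX./OX., (2,2):-1/O.X/..O/X.X/OX., (3,2):-1/O.X/..O/X../OXX
[O.X/.XO/X../OX.] end (terminal -1, O#2); searched O.X/..O/X../OX. to 6

X's best at [O.X/..O/X../OX.]: (1,1)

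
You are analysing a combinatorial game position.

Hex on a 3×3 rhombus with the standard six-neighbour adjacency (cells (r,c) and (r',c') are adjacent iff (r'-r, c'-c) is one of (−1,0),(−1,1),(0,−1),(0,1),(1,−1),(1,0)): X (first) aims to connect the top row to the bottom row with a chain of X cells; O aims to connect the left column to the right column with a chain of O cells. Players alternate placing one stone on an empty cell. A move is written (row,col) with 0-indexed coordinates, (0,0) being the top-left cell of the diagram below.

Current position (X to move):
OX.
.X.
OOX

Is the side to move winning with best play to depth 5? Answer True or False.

X winning at [OX./.X./OOX]: True

ply 1, X at OX./.X./OOX | (0,2)=-1→OXX/.X./OOX; (1,0)=-1→OX./XX./OOX; (1,2)=+1→OX./.XX/OOX*
ply 2: OX./.XX/OOX is terminal -1 (O); from OX./.X./OOX depth 5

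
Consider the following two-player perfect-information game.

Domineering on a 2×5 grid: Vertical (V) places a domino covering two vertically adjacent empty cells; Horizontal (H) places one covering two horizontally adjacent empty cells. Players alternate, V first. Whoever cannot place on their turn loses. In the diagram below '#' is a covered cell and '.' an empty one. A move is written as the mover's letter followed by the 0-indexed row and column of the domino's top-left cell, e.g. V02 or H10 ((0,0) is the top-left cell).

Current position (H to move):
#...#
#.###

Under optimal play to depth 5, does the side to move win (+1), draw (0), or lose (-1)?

[#...#/#.###] H move#1: H01:+1/###.#/#.###*, H02:-1/#.###/#.###
[###.#/#.###] end (terminal -1, V#2); searched #...#/#.### to 5

value(#...#/#.###, H) = +1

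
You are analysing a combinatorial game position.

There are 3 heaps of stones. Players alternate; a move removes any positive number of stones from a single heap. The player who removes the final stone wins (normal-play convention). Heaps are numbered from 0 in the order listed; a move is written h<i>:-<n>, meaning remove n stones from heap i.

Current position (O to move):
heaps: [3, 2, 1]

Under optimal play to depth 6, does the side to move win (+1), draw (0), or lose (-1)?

ply 1, O at (3,2,1) | h0:-1=-1→(2,2,1)*; h0:-2=-1→(1,2,1); h0:-3=-1→(0,2,1); h1:-1=-1→(3,1,1); h1:-2=-1→(3,0,1); h2:-1=-1→(3,2,0)
ply 2, X at (2,2,1) | h0:-1=-1→(1,2,1); h0:-2=-1→(0,2,1); h1:-1=-1→(2,1,1); h1:-2=-1→(2,0,1); h2:-1=+1→(2,2,0)*
ply 3, O at (2,2,0) | h0:-1=-1→(1,2,0)*; h0:-2=-1→(0,2,0); h1:-1=-1→(2,1,0); h1:-2=-1→(2,0,0)
ply 4, X at (1,2,0) | h0:-1=-1→(0,2,0); h1:-1=+1→(1,1,0)*; h1:-2=-1→(1,0,0)
ply 5, O at (1,1,0) | h0:-1=-1→(0,1,0)*; h1:-1=-1→(1,0,0)
ply 6, X at (0,1,0) | h1:-1=+1→(0,0,0)*
ply 7: (0,0,0) is terminal -1 (O); from (3,2,1) depth 6

value((3,2,1), O) = -1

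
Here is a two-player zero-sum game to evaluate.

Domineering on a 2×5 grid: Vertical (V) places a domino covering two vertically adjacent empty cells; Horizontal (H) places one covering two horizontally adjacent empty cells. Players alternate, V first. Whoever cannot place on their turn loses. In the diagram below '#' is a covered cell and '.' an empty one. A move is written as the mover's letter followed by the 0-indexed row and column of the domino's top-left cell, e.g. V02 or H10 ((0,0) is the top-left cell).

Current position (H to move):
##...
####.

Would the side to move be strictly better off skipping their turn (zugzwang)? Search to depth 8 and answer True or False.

ply 1, H at ##.../####. | H02=-1→####./####.; H03=+1→##.##/####.*
ply 2: ##.##/####. is terminal -1 (V); from ##.../####. depth 8
if H skipped the turn, V would face:
~ ply 1, V at ##.../####. | V04=-1→##..#/#####*
~ ply 2, H at ##..#/##### | H02=+1→#####/#####*
~ ply 3: #####/##### is terminal -1 (V); from ##.../####. depth 8
compare (H): move=+1 vs pass=+1

zugzwang(##.../####., H) = False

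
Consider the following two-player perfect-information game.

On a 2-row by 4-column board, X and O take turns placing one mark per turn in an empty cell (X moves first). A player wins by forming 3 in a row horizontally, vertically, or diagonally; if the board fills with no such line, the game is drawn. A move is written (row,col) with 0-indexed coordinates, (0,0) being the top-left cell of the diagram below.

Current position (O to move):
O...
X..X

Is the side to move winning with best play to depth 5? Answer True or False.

ply 1, O at O.../X..X | (0,1)=+0→OO../X..X*; (0,2)=+0→O.O./X..X; (0,3)=+0→O..O/X..X; (1,1)=+0→O.../XO.X; (1,2)=+0→O.../X.OX
ply 2, X at OO../X..X | (0,2)=+0→OOX./X..X*; (0,3)=-1→OO.X/X..X; (1,1)=-1→OO../XX.X; (1,2)=-1→OO../X.XX
ply 3, O at OOX./X..X | (0,3)=+0→OOXO/X..X*; (1,1)=+0→OOX./XO.X; (1,2)=+0→OOX./X.OX
ply 4, X at OOXO/X..X | (1,1)=+0→OOXO/XX.X*; (1,2)=+0→OOXO/X.XX
ply 5, O at OOXO/XX.X | (1,2)=+0→OOXO/XXOX*
ply 6: OOXO/XXOX is terminal +0 (X); from O.../X..X depth 5

O winning at [O.../X..X]: False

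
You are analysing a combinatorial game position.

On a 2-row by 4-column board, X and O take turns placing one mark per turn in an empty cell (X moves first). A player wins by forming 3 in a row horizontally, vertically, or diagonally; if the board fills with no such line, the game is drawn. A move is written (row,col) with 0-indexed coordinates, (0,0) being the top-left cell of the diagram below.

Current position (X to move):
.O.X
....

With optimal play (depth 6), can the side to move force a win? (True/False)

X winning at [.O.X/....]: False

p1 X@[.O.X/....]: (0,0)[XO.X/....]+0* (0,2)[.OXX/....]+0 (1,0)[.O.X/X...]+0 (1,1)[.O.X/.X..]+0 (1,2)[.O.X/..X.]+0 (1,3)[.O.X/...X]+0
p2 O@[XO.X/....]: (0,2)[XOOX/....]+0* (1,0)[XO.X/O...]+0 (1,1)[XO.X/.O..]+0 (1,2)[XO.X/..O.]+0 (1,3)[XO.X/...O]+0
p3 X@[XOOX/....]: (1,0)[XOOX/X...]+0* (1,1)[XOOX/.X..]+0 (1,2)[XOOX/..X.]+0 (1,3)[XOOX/...X]+0
p4 O@[XOOX/X...]: (1,1)[XOOX/XO..]+0* (1,2)[XOOX/X.O.]+0 (1,3)[XOOX/X..O]+0
p5 X@[XOOX/XO..]: (1,2)[XOOX/XOX.]+0* (1,3)[XOOX/XO.X]+0
p6 O@[XOOX/XOX.]: (1,3)[XOOX/XOXO]+0*
p7 X@[XOOX/XOXO] terminal +0; root [.O.X/....] d6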